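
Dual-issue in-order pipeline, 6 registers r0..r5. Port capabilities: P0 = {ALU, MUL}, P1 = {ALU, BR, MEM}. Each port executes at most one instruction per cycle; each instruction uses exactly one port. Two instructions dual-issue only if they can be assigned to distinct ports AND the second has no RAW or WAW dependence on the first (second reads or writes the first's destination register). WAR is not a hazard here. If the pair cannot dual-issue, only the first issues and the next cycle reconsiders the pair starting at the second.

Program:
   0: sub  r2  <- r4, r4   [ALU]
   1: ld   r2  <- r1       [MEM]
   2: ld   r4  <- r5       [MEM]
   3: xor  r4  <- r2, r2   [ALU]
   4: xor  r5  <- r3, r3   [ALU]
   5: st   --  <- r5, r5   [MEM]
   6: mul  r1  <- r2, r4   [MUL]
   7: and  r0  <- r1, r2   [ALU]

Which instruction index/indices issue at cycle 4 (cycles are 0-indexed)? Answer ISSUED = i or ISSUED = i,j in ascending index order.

#0 head=0: sub i0 WAW r2
#1 head=1: ld i1 no-port MEM/MEM
#2 head=2: ld i2 WAW r4
#3 head=3: xor xor i3+i4 dual
#4 head=5: st mul i5+i6 dual
#5 head=7: and i7 tail

ISSUED = 5,6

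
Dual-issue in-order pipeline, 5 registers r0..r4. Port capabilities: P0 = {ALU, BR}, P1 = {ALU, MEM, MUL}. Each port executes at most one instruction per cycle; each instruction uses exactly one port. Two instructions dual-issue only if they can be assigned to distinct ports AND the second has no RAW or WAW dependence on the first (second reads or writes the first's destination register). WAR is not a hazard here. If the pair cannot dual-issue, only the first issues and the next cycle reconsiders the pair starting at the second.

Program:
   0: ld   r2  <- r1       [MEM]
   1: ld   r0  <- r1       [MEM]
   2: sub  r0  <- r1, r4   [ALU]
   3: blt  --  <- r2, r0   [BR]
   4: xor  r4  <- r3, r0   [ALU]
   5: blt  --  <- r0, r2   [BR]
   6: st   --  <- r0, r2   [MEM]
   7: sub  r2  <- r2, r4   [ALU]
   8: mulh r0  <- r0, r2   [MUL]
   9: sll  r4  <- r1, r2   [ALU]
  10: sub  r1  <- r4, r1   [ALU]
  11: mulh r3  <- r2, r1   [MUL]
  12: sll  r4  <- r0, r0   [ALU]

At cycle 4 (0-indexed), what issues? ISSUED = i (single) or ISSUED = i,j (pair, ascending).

0. ld.MEM @i0  | no-port MEM/MEM
1. ld.MEM @i1  | WAW r0
2. sub.ALU @i2  | RAW r0
3. blt.BR/xor.ALU @i3&i4  | dual
4. blt.BR/st.MEM @i5&i6  | dual
5. sub.ALU @i7  | RAW r2
6. mulh.MUL/sll.ALU @i8&i9  | dual
7. sub.ALU @i10  | RAW r1
8. mulh.MUL/sll.ALU @i11&i12  | dual

ISSUED = 5,6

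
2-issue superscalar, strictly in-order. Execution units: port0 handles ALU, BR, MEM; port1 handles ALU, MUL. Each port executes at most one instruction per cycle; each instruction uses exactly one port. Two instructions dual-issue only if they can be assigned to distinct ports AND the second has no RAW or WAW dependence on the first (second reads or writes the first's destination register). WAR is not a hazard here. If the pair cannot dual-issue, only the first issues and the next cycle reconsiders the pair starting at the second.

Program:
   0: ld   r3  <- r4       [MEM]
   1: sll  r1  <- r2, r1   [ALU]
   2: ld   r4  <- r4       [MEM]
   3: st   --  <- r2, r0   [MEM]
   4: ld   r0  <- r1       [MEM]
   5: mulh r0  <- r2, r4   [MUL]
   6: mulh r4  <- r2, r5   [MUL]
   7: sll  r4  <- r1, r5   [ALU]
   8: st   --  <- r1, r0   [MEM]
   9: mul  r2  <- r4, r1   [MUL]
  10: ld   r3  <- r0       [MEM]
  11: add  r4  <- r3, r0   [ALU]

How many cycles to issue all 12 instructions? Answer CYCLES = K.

t=0 i0&i1:ld.MEM+sll.ALU ; pair
t=1 i2:ld.MEM ; no-port MEM/MEM
t=2 i3:st.MEM ; no-port MEM/MEM
t=3 i4:ld.MEM ; WAW r0
t=4 i5:mulh.MUL ; no-port MUL/MUL
t=5 i6:mulh.MUL ; WAW r4
t=6 i7&i8:sll.ALU+st.MEM ; pair
t=7 i9&i10:mul.MUL+ld.MEM ; pair
t=8 i11:add.ALU ; tail

CYCLES = 9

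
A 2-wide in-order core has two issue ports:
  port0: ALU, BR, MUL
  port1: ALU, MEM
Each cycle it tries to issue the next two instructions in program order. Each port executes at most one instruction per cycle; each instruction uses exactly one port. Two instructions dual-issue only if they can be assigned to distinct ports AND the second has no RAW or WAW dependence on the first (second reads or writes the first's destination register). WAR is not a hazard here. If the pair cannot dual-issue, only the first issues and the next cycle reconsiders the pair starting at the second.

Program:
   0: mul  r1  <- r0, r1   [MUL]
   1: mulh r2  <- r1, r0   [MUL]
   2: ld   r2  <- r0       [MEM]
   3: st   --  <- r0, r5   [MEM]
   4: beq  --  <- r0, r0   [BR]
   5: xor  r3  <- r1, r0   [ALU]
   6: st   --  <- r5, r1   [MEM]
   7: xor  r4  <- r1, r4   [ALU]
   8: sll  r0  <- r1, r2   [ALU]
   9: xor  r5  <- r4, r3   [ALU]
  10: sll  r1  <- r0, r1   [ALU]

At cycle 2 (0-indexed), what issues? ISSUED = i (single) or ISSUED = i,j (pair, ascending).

#0 head=0: mul.MUL i0 no-port MUL/MUL
#1 head=1: mulh.MUL i1 WAW r2
#2 head=2: ld.MEM i2 no-port MEM/MEM
#3 head=3: st.MEM+beq.BR i3&i4 pair
#4 head=5: xor.ALU+st.MEM i5&i6 pair
#5 head=7: xor.ALU+sll.ALU i7&i8 pair
#6 head=9: xor.ALU+sll.ALU i9&i10 pair

ISSUED = 2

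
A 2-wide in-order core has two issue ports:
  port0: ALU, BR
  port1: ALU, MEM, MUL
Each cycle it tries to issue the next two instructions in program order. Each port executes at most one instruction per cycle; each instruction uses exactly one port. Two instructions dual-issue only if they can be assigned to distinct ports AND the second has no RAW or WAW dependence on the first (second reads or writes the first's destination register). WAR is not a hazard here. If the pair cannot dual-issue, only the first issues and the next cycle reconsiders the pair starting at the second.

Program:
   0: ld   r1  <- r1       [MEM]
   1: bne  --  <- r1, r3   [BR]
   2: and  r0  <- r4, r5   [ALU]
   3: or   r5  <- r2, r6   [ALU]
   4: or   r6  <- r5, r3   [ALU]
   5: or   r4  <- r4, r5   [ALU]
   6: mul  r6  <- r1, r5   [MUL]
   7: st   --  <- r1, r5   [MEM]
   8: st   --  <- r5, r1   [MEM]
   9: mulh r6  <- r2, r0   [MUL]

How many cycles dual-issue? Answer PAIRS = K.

0. ld.MEM @i0  | RAW r1
1. bne.BR/and.ALU @i1/i2  | pair
2. or.ALU @i3  | RAW r5
3. or.ALU/or.ALU @i4/i5  | pair
4. mul.MUL @i6  | no-port MUL/MEM
5. st.MEM @i7  | no-port MEM/MEM
6. st.MEM @i8  | no-port MEM/MUL
7. mulh.MUL @i9  | tail

PAIRS = 2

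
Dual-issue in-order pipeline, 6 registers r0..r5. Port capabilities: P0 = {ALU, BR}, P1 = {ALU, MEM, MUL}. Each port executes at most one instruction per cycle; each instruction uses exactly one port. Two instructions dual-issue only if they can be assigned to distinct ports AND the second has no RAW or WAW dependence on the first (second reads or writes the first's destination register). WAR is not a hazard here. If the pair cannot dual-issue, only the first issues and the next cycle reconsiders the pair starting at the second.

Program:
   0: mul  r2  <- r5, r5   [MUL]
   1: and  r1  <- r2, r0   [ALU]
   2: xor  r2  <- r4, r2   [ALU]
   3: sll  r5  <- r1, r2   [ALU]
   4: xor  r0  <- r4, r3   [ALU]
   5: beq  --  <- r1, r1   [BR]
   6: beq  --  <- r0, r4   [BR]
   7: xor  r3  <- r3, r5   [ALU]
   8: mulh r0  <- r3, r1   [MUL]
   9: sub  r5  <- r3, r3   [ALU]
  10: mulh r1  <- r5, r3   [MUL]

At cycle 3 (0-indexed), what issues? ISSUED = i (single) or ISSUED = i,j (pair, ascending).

t=0 i0:mul.MUL ; RAW r2
t=1 i1&i2:and.ALU/xor.ALU ; dual
t=2 i3&i4:sll.ALU/xor.ALU ; dual
t=3 i5:beq.BR ; no-port BR/BR
t=4 i6&i7:beq.BR/xor.ALU ; dual
t=5 i8&i9:mulh.MUL/sub.ALU ; dual
t=6 i10:mulh.MUL ; tail

ISSUED = 5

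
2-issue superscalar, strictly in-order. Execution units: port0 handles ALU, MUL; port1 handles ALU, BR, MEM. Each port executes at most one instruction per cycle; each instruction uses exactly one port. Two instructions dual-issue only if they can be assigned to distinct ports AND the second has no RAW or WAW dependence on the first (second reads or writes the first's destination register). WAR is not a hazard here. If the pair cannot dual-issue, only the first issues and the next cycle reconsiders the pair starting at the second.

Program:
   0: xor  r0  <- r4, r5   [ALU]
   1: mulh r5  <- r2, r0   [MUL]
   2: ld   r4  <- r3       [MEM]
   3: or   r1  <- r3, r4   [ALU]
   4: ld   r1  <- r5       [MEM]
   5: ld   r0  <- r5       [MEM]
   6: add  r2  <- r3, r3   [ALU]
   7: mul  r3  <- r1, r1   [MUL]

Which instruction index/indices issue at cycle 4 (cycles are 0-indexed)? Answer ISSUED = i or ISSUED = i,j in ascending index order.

ISSUED = 5,6

  cy0 -> i0 (xor) RAW r0
  cy1 -> i1/i2 (mulh+ld) dual
  cy2 -> i3 (or) WAW r1
  cy3 -> i4 (ld) no-port MEM/MEM
  cy4 -> i5/i6 (ld+add) dual
  cy5 -> i7 (mul) tail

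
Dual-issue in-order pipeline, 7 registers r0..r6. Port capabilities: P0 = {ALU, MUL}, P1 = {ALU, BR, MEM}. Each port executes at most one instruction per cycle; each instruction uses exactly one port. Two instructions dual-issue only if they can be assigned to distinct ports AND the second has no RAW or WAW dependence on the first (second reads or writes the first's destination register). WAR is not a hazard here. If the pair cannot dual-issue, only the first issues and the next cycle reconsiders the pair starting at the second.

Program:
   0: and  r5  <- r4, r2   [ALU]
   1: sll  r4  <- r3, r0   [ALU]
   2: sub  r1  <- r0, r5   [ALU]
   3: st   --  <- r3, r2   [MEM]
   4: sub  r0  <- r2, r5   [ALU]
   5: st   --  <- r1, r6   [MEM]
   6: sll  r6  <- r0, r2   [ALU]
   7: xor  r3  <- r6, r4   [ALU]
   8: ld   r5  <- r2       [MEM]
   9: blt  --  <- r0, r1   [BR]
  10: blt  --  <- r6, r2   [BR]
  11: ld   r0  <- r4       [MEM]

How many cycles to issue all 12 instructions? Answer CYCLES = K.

CYCLES = 8

t=0 i0,i1:and.ALU sll.ALU ; dual
t=1 i2,i3:sub.ALU st.MEM ; dual
t=2 i4,i5:sub.ALU st.MEM ; dual
t=3 i6:sll.ALU ; RAW r6
t=4 i7,i8:xor.ALU ld.MEM ; dual
t=5 i9:blt.BR ; no-port BR/BR
t=6 i10:blt.BR ; no-port BR/MEM
t=7 i11:ld.MEM ; tail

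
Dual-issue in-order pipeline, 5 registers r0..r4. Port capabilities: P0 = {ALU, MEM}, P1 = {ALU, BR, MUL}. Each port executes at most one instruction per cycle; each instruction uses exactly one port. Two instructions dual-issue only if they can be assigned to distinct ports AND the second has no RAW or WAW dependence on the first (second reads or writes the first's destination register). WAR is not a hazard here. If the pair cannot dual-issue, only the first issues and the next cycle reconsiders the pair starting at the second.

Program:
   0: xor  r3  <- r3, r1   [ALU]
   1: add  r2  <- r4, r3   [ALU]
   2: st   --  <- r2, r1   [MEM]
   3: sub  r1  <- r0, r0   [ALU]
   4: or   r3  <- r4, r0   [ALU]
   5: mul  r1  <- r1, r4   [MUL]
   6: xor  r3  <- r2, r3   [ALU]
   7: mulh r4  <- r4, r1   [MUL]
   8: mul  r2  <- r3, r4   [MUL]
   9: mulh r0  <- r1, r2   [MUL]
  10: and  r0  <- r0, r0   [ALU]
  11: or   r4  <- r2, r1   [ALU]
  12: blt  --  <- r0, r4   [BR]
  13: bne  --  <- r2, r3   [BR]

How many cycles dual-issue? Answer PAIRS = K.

  cy0 -> i0 (xor) RAW r3
  cy1 -> i1 (add) RAW r2
  cy2 -> i2,i3 (st sub) 2-wide
  cy3 -> i4,i5 (or mul) 2-wide
  cy4 -> i6,i7 (xor mulh) 2-wide
  cy5 -> i8 (mul) no-port MUL/MUL
  cy6 -> i9 (mulh) RAW+WAW r0
  cy7 -> i10,i11 (and or) 2-wide
  cy8 -> i12 (blt) no-port BR/BR
  cy9 -> i13 (bne) tail

PAIRS = 4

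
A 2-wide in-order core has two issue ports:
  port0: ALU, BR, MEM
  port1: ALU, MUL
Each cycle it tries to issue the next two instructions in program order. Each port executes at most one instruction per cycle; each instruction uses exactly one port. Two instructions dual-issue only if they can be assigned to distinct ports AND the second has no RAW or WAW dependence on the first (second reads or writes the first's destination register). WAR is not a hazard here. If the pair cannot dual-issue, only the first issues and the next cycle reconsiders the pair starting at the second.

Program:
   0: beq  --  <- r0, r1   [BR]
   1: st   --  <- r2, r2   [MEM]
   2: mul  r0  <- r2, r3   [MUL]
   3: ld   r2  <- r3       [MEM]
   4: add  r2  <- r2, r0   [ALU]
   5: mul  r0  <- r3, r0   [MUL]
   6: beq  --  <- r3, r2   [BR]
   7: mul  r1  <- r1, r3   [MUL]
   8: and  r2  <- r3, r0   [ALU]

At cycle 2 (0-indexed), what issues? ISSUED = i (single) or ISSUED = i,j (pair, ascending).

ISSUED = 3

0. beq.BR @i0  | no-port BR/MEM
1. st.MEM;mul.MUL @i1,i2  | pair
2. ld.MEM @i3  | RAW+WAW r2
3. add.ALU;mul.MUL @i4,i5  | pair
4. beq.BR;mul.MUL @i6,i7  | pair
5. and.ALU @i8  | tail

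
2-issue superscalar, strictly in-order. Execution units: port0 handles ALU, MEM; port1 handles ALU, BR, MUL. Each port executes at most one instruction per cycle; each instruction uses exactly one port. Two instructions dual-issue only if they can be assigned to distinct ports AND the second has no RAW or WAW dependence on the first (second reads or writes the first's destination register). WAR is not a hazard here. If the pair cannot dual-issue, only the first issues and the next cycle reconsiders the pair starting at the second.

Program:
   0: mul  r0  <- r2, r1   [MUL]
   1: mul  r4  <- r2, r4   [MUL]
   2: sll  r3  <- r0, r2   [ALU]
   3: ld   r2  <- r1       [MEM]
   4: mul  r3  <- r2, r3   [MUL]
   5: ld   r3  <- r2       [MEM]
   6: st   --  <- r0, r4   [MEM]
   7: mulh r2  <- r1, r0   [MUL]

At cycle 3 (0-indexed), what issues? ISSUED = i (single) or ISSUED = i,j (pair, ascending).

0. mul @i0  | no-port MUL/MUL
1. mul/sll @i1+i2  | 2-wide
2. ld @i3  | RAW r2
3. mul @i4  | WAW r3
4. ld @i5  | no-port MEM/MEM
5. st/mulh @i6+i7  | 2-wide

ISSUED = 4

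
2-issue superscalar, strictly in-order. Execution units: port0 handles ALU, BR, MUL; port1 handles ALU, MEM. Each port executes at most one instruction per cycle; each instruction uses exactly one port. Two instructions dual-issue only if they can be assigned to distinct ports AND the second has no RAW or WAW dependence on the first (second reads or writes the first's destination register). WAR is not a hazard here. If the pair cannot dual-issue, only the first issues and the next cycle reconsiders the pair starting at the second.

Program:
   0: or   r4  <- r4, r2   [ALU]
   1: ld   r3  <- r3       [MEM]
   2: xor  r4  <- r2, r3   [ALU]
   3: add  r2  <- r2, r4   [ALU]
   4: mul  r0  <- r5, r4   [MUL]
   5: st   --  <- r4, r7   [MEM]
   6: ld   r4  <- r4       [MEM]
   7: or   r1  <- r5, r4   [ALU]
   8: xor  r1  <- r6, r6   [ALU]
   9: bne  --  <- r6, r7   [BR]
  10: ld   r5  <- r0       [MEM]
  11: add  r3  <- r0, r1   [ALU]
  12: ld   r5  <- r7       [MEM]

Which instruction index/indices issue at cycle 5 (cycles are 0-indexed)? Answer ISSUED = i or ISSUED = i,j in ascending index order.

ISSUED = 7

  cy0 -> i0,i1 (or;ld) 2-wide
  cy1 -> i2 (xor) RAW r4
  cy2 -> i3,i4 (add;mul) 2-wide
  cy3 -> i5 (st) no-port MEM/MEM
  cy4 -> i6 (ld) RAW r4
  cy5 -> i7 (or) WAW r1
  cy6 -> i8,i9 (xor;bne) 2-wide
  cy7 -> i10,i11 (ld;add) 2-wide
  cy8 -> i12 (ld) tail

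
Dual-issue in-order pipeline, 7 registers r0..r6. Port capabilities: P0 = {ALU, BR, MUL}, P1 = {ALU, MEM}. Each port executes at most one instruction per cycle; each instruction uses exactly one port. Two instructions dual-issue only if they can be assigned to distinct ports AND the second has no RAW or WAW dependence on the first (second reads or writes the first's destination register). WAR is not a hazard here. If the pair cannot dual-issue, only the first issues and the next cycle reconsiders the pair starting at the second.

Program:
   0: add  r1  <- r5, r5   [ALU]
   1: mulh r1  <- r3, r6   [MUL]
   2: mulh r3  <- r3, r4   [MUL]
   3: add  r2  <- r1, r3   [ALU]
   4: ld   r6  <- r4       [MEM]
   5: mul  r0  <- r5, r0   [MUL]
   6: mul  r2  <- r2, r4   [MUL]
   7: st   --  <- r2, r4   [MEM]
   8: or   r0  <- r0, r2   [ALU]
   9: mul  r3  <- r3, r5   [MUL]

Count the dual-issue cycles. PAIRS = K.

PAIRS = 2

c0: i0 add  WAW r1
c1: i1 mulh  no-port MUL/MUL
c2: i2 mulh  RAW r3
c3: i3,i4 add/ld  pair
c4: i5 mul  no-port MUL/MUL
c5: i6 mul  RAW r2
c6: i7,i8 st/or  pair
c7: i9 mul  tail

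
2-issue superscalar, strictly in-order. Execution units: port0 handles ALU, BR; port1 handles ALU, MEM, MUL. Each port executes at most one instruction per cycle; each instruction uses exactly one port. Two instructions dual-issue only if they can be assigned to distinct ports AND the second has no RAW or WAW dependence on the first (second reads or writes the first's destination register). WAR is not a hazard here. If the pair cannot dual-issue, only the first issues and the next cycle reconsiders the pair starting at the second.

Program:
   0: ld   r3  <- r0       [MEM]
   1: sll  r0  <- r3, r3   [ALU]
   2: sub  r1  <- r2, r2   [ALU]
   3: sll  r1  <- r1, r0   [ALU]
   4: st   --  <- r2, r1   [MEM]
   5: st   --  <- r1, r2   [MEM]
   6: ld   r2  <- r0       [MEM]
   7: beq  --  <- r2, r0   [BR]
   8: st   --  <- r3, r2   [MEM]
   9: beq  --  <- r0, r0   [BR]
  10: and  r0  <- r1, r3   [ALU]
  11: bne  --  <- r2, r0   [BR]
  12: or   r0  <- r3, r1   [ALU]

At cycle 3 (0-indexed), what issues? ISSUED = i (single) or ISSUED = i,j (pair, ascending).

0. ld.MEM @i0  | RAW r3
1. sll.ALU/sub.ALU @i1&i2  | 2-wide
2. sll.ALU @i3  | RAW r1
3. st.MEM @i4  | no-port MEM/MEM
4. st.MEM @i5  | no-port MEM/MEM
5. ld.MEM @i6  | RAW r2
6. beq.BR/st.MEM @i7&i8  | 2-wide
7. beq.BR/and.ALU @i9&i10  | 2-wide
8. bne.BR/or.ALU @i11&i12  | 2-wide

ISSUED = 4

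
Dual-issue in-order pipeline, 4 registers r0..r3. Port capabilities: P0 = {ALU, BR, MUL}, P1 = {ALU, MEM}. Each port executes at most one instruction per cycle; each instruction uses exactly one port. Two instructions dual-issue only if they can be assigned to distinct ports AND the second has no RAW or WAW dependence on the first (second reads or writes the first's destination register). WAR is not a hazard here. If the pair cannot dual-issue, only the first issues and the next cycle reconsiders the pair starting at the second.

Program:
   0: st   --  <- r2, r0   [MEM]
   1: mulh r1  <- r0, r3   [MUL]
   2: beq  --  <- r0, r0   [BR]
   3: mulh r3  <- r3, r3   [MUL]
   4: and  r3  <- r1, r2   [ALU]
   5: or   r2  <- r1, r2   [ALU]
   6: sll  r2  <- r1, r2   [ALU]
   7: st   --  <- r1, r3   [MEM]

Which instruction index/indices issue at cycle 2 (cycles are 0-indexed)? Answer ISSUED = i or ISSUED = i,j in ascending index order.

t=0 i0+i1:st.MEM+mulh.MUL ; pair
t=1 i2:beq.BR ; no-port BR/MUL
t=2 i3:mulh.MUL ; WAW r3
t=3 i4+i5:and.ALU+or.ALU ; pair
t=4 i6+i7:sll.ALU+st.MEM ; pair

ISSUED = 3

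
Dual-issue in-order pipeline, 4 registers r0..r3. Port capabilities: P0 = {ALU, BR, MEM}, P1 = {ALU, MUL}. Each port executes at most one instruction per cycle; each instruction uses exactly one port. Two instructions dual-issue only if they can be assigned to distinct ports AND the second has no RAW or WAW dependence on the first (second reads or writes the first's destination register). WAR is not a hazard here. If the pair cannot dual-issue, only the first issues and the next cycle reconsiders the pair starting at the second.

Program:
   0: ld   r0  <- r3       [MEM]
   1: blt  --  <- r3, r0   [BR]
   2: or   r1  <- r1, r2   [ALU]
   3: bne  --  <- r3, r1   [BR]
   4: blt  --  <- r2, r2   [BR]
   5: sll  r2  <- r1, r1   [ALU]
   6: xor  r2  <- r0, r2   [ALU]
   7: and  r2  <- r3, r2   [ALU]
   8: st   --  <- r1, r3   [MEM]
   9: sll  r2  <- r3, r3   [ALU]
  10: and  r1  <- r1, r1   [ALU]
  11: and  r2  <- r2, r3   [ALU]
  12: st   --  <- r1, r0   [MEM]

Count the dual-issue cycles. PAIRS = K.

PAIRS = 5

[0] i0  ld  -- no-port MEM/BR
[1] i1,i2  blt/or  -- dual
[2] i3  bne  -- no-port BR/BR
[3] i4,i5  blt/sll  -- dual
[4] i6  xor  -- RAW+WAW r2
[5] i7,i8  and/st  -- dual
[6] i9,i10  sll/and  -- dual
[7] i11,i12  and/st  -- dual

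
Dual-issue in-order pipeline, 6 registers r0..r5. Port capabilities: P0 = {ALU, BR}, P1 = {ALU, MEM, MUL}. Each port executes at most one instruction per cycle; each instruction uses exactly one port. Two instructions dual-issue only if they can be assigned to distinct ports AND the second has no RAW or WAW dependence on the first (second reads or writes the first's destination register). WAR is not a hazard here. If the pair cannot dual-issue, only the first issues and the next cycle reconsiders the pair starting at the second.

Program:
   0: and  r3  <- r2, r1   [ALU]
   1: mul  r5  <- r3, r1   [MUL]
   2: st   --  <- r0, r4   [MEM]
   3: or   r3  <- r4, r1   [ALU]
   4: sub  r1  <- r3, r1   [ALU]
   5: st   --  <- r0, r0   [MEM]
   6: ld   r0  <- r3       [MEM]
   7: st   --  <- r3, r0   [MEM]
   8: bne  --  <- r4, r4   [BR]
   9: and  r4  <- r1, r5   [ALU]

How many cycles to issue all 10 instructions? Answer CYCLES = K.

CYCLES = 7

c0: i0 and  RAW r3
c1: i1 mul  no-port MUL/MEM
c2: i2,i3 st+or  2-wide
c3: i4,i5 sub+st  2-wide
c4: i6 ld  no-port MEM/MEM
c5: i7,i8 st+bne  2-wide
c6: i9 and  tail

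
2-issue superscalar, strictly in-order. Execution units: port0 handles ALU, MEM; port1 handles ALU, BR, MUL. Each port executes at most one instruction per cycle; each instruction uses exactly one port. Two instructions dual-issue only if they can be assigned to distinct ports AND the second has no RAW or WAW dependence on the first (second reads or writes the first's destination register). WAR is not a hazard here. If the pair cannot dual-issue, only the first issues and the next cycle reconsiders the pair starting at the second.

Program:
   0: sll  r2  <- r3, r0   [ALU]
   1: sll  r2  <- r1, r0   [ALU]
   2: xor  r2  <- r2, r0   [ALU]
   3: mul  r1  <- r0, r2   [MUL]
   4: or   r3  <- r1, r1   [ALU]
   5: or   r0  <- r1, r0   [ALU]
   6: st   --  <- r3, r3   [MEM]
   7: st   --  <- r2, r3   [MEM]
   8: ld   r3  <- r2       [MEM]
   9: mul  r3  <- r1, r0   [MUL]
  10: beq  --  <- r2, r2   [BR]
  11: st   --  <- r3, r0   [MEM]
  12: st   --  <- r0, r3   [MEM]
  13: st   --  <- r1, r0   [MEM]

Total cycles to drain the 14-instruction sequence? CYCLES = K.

CYCLES = 12

  cy0 -> i0 (sll) WAW r2
  cy1 -> i1 (sll) RAW+WAW r2
  cy2 -> i2 (xor) RAW r2
  cy3 -> i3 (mul) RAW r1
  cy4 -> i4,i5 (or;or) 2-wide
  cy5 -> i6 (st) no-port MEM/MEM
  cy6 -> i7 (st) no-port MEM/MEM
  cy7 -> i8 (ld) WAW r3
  cy8 -> i9 (mul) no-port MUL/BR
  cy9 -> i10,i11 (beq;st) 2-wide
  cy10 -> i12 (st) no-port MEM/MEM
  cy11 -> i13 (st) tail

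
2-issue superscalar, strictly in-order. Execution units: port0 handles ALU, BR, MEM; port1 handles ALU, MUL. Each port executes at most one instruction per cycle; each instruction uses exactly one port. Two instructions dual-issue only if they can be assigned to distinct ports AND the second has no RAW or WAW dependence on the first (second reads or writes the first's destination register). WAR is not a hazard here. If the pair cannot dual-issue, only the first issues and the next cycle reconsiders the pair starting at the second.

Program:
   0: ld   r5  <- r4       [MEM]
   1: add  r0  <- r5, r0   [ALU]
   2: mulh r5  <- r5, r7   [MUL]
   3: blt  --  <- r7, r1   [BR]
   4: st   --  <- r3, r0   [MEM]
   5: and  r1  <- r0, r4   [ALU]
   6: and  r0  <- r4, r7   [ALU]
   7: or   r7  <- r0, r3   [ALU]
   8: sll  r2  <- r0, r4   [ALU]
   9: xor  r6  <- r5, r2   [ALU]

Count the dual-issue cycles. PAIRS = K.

  cy0 -> i0 (ld) RAW r5
  cy1 -> i1/i2 (add mulh) pair
  cy2 -> i3 (blt) no-port BR/MEM
  cy3 -> i4/i5 (st and) pair
  cy4 -> i6 (and) RAW r0
  cy5 -> i7/i8 (or sll) pair
  cy6 -> i9 (xor) tail

PAIRS = 3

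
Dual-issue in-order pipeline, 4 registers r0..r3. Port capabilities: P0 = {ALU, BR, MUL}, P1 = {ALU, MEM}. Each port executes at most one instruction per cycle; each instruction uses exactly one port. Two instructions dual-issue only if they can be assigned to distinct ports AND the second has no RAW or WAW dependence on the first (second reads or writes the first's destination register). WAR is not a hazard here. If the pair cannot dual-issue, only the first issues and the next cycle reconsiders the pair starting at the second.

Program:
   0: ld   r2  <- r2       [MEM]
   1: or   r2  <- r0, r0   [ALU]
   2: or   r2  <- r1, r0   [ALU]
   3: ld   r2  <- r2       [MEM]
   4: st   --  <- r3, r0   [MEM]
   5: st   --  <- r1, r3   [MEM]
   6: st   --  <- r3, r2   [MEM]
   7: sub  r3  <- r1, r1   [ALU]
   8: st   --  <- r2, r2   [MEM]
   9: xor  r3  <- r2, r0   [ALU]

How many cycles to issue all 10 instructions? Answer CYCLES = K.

CYCLES = 8

t=0 i0:ld ; WAW r2
t=1 i1:or ; WAW r2
t=2 i2:or ; RAW+WAW r2
t=3 i3:ld ; no-port MEM/MEM
t=4 i4:st ; no-port MEM/MEM
t=5 i5:st ; no-port MEM/MEM
t=6 i6&i7:st;sub ; dual
t=7 i8&i9:st;xor ; dual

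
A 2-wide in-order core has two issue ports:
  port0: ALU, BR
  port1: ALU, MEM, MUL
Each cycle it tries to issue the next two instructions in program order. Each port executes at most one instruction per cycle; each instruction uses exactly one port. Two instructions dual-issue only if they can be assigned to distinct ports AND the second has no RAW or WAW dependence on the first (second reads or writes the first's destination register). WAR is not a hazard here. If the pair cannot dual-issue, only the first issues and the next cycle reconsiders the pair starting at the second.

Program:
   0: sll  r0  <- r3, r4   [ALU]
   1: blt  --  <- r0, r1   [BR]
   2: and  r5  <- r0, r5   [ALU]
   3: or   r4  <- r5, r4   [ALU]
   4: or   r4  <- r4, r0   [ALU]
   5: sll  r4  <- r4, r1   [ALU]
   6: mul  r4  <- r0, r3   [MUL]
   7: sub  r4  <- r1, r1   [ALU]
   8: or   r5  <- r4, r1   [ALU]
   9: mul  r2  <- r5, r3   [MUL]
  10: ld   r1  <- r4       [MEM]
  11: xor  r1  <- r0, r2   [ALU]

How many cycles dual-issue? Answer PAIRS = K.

PAIRS = 1

t=0 i0:sll.ALU ; RAW r0
t=1 i1+i2:blt.BR/and.ALU ; pair
t=2 i3:or.ALU ; RAW+WAW r4
t=3 i4:or.ALU ; RAW+WAW r4
t=4 i5:sll.ALU ; WAW r4
t=5 i6:mul.MUL ; WAW r4
t=6 i7:sub.ALU ; RAW r4
t=7 i8:or.ALU ; RAW r5
t=8 i9:mul.MUL ; no-port MUL/MEM
t=9 i10:ld.MEM ; WAW r1
t=10 i11:xor.ALU ; tail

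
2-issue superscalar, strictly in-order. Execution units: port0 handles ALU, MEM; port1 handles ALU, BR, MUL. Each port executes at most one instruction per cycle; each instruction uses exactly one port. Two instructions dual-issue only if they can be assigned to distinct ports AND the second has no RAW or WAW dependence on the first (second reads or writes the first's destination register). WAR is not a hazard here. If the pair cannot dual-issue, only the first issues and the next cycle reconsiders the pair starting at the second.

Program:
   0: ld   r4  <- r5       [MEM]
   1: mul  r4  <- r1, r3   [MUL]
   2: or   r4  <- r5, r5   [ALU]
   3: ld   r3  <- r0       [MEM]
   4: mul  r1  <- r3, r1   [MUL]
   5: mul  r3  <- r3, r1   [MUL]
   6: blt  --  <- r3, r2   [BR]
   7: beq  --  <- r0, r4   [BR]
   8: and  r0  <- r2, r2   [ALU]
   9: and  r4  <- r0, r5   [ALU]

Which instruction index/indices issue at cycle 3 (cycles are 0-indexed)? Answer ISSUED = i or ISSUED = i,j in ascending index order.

ISSUED = 4

  cy0 -> i0 (ld.MEM) WAW r4
  cy1 -> i1 (mul.MUL) WAW r4
  cy2 -> i2/i3 (or.ALU ld.MEM) 2-wide
  cy3 -> i4 (mul.MUL) no-port MUL/MUL
  cy4 -> i5 (mul.MUL) no-port MUL/BR
  cy5 -> i6 (blt.BR) no-port BR/BR
  cy6 -> i7/i8 (beq.BR and.ALU) 2-wide
  cy7 -> i9 (and.ALU) tail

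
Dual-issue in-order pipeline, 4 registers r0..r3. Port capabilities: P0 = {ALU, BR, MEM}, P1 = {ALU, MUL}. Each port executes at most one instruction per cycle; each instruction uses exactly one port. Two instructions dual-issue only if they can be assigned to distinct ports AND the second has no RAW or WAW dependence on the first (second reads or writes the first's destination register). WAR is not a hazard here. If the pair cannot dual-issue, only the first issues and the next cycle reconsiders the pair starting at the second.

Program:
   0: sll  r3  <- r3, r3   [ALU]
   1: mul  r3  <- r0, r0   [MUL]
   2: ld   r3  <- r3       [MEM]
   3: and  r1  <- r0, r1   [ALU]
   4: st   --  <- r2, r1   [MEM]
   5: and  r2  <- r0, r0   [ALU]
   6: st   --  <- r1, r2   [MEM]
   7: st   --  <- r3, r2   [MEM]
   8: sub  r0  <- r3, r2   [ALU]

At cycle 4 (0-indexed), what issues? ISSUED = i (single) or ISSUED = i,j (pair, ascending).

t=0 i0:sll.ALU ; WAW r3
t=1 i1:mul.MUL ; RAW+WAW r3
t=2 i2,i3:ld.MEM and.ALU ; dual
t=3 i4,i5:st.MEM and.ALU ; dual
t=4 i6:st.MEM ; no-port MEM/MEM
t=5 i7,i8:st.MEM sub.ALU ; dual

ISSUED = 6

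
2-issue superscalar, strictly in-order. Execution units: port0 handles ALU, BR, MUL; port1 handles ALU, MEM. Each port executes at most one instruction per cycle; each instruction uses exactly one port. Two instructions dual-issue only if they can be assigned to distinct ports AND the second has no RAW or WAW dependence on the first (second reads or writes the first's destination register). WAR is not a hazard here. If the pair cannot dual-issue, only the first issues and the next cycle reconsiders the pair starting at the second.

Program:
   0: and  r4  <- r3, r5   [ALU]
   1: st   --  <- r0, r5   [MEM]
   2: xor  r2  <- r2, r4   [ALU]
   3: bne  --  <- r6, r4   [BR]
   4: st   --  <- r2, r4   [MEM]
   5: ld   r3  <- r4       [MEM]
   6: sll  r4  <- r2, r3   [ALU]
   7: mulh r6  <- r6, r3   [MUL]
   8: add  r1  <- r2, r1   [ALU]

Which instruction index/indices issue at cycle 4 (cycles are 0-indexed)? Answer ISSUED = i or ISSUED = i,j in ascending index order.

t=0 i0,i1:and+st ; 2-wide
t=1 i2,i3:xor+bne ; 2-wide
t=2 i4:st ; no-port MEM/MEM
t=3 i5:ld ; RAW r3
t=4 i6,i7:sll+mulh ; 2-wide
t=5 i8:add ; tail

ISSUED = 6,7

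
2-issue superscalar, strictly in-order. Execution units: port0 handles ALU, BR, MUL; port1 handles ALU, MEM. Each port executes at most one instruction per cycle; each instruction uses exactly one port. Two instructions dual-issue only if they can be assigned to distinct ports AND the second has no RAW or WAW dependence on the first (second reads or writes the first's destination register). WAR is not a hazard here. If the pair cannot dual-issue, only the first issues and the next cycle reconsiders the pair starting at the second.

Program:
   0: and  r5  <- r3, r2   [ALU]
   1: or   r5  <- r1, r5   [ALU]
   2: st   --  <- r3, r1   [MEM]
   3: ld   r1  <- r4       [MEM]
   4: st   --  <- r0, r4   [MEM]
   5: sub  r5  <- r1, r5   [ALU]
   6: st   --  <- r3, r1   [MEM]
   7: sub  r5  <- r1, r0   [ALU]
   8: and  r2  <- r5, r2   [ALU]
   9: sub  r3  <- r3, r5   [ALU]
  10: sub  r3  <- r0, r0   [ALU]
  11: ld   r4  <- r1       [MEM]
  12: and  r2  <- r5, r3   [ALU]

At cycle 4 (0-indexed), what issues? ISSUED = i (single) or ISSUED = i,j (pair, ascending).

ISSUED = 6,7

t=0 i0:and.ALU ; RAW+WAW r5
t=1 i1/i2:or.ALU st.MEM ; pair
t=2 i3:ld.MEM ; no-port MEM/MEM
t=3 i4/i5:st.MEM sub.ALU ; pair
t=4 i6/i7:st.MEM sub.ALU ; pair
t=5 i8/i9:and.ALU sub.ALU ; pair
t=6 i10/i11:sub.ALU ld.MEM ; pair
t=7 i12:and.ALU ; tail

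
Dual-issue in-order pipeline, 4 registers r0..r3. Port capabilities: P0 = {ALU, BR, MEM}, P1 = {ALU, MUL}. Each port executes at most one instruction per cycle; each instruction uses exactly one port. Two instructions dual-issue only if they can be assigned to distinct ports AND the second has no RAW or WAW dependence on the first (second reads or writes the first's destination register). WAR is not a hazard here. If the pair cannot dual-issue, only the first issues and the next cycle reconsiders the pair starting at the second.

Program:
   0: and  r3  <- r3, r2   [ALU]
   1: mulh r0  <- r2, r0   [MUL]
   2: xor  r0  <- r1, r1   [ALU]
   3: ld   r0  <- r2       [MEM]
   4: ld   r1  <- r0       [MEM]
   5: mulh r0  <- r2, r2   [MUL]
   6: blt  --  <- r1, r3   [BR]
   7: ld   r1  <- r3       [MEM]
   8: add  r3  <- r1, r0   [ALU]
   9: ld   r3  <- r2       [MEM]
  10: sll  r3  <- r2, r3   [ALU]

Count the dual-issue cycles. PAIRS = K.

  cy0 -> i0,i1 (and/mulh) dual
  cy1 -> i2 (xor) WAW r0
  cy2 -> i3 (ld) no-port MEM/MEM
  cy3 -> i4,i5 (ld/mulh) dual
  cy4 -> i6 (blt) no-port BR/MEM
  cy5 -> i7 (ld) RAW r1
  cy6 -> i8 (add) WAW r3
  cy7 -> i9 (ld) RAW+WAW r3
  cy8 -> i10 (sll) tail

PAIRS = 2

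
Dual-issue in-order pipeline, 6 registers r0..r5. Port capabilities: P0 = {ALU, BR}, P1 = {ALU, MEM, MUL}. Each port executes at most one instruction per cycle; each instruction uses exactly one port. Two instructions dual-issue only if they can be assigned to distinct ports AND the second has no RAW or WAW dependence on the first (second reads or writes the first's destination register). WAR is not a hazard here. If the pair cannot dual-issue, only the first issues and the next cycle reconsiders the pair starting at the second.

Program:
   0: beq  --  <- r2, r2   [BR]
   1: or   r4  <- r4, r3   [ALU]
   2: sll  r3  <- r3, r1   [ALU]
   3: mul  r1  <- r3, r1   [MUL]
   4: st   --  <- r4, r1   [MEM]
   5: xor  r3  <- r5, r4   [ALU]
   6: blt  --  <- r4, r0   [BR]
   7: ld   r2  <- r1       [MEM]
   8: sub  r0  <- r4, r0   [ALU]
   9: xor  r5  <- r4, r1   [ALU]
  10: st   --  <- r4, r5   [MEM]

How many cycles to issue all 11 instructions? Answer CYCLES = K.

CYCLES = 7

0. beq.BR/or.ALU @i0,i1  | pair
1. sll.ALU @i2  | RAW r3
2. mul.MUL @i3  | no-port MUL/MEM
3. st.MEM/xor.ALU @i4,i5  | pair
4. blt.BR/ld.MEM @i6,i7  | pair
5. sub.ALU/xor.ALU @i8,i9  | pair
6. st.MEM @i10  | tail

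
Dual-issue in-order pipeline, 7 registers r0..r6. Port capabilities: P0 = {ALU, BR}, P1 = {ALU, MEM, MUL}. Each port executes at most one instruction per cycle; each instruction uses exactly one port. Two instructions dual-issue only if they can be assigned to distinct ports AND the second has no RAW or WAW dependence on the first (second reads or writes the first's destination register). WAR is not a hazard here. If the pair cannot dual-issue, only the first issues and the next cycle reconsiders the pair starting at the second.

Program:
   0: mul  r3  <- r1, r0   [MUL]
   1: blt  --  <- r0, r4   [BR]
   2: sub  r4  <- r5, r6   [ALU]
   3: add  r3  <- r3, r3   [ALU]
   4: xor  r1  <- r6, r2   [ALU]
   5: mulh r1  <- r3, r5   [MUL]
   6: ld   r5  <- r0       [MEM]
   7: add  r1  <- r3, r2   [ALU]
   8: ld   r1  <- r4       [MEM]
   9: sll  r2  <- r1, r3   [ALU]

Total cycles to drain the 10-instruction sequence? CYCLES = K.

CYCLES = 7

t=0 i0+i1:mul/blt ; pair
t=1 i2+i3:sub/add ; pair
t=2 i4:xor ; WAW r1
t=3 i5:mulh ; no-port MUL/MEM
t=4 i6+i7:ld/add ; pair
t=5 i8:ld ; RAW r1
t=6 i9:sll ; tail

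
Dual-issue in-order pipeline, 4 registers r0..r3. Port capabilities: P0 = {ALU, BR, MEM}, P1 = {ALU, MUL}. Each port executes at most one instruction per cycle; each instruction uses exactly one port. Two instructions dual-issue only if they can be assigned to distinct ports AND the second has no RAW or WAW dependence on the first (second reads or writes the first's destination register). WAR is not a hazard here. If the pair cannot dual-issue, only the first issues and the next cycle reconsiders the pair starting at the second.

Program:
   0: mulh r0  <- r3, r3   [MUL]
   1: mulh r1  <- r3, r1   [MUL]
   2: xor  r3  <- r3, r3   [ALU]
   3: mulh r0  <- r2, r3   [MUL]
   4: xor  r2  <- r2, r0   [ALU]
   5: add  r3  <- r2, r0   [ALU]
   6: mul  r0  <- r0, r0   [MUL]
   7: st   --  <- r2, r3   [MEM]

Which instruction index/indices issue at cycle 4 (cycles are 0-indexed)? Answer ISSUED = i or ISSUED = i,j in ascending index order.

ISSUED = 5,6

c0: i0 mulh  no-port MUL/MUL
c1: i1/i2 mulh;xor  dual
c2: i3 mulh  RAW r0
c3: i4 xor  RAW r2
c4: i5/i6 add;mul  dual
c5: i7 st  tail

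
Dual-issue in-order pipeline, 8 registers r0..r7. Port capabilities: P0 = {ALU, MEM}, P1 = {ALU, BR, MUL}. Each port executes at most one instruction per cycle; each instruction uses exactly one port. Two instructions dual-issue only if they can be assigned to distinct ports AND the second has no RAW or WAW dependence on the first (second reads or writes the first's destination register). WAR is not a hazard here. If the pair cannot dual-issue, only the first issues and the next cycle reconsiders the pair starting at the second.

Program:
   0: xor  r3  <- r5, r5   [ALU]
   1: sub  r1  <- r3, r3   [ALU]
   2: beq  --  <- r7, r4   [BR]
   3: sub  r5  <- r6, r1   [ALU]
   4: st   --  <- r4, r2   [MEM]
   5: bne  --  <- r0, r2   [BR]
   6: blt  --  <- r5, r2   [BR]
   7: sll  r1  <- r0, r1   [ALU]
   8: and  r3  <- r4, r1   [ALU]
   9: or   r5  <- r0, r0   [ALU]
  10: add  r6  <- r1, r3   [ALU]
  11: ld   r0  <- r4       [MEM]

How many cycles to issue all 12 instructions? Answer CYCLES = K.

  cy0 -> i0 (xor) RAW r3
  cy1 -> i1+i2 (sub+beq) dual
  cy2 -> i3+i4 (sub+st) dual
  cy3 -> i5 (bne) no-port BR/BR
  cy4 -> i6+i7 (blt+sll) dual
  cy5 -> i8+i9 (and+or) dual
  cy6 -> i10+i11 (add+ld) dual

CYCLES = 7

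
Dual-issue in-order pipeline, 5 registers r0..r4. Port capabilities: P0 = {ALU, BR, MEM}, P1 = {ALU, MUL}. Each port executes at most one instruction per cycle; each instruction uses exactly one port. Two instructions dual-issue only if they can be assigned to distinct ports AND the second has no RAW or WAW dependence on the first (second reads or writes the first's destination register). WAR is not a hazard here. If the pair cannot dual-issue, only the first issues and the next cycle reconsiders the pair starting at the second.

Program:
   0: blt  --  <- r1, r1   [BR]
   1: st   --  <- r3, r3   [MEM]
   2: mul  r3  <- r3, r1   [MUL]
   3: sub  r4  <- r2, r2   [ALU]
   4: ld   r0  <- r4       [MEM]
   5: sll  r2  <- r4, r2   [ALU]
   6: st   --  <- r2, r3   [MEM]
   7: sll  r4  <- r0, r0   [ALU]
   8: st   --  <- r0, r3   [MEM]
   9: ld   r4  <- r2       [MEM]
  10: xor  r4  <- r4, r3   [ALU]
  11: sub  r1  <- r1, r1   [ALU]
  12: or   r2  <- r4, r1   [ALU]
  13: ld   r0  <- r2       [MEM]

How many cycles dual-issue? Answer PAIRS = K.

  cy0 -> i0 (blt.BR) no-port BR/MEM
  cy1 -> i1/i2 (st.MEM mul.MUL) dual
  cy2 -> i3 (sub.ALU) RAW r4
  cy3 -> i4/i5 (ld.MEM sll.ALU) dual
  cy4 -> i6/i7 (st.MEM sll.ALU) dual
  cy5 -> i8 (st.MEM) no-port MEM/MEM
  cy6 -> i9 (ld.MEM) RAW+WAW r4
  cy7 -> i10/i11 (xor.ALU sub.ALU) dual
  cy8 -> i12 (or.ALU) RAW r2
  cy9 -> i13 (ld.MEM) tail

PAIRS = 4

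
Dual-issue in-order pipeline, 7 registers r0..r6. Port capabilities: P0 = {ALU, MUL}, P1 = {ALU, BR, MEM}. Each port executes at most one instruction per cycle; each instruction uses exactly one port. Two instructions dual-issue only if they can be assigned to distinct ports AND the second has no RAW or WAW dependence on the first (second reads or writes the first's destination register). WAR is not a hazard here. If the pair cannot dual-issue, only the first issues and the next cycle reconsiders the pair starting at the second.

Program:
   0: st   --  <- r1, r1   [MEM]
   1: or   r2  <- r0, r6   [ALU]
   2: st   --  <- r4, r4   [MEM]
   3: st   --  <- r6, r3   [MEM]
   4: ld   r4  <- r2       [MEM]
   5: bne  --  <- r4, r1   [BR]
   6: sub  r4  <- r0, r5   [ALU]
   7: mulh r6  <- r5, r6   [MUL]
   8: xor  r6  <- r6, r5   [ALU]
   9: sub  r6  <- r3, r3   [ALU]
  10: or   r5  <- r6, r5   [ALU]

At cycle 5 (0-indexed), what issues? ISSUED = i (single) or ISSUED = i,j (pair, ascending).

#0 head=0: st+or i0+i1 2-wide
#1 head=2: st i2 no-port MEM/MEM
#2 head=3: st i3 no-port MEM/MEM
#3 head=4: ld i4 no-port MEM/BR
#4 head=5: bne+sub i5+i6 2-wide
#5 head=7: mulh i7 RAW+WAW r6
#6 head=8: xor i8 WAW r6
#7 head=9: sub i9 RAW r6
#8 head=10: or i10 tail

ISSUED = 7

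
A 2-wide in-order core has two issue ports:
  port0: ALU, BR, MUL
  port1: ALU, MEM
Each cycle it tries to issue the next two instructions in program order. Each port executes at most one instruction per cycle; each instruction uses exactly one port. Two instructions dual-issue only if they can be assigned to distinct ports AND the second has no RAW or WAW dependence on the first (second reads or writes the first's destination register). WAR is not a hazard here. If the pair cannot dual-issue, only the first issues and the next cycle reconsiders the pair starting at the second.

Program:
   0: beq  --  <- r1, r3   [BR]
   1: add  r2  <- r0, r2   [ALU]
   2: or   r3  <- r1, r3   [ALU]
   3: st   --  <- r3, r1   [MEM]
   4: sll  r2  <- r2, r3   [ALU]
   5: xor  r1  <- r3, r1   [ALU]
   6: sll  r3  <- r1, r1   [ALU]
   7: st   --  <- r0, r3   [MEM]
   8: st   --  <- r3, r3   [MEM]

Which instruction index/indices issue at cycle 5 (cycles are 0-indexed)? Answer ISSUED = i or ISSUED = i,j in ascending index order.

ISSUED = 7

0. beq add @i0,i1  | 2-wide
1. or @i2  | RAW r3
2. st sll @i3,i4  | 2-wide
3. xor @i5  | RAW r1
4. sll @i6  | RAW r3
5. st @i7  | no-port MEM/MEM
6. st @i8  | tail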